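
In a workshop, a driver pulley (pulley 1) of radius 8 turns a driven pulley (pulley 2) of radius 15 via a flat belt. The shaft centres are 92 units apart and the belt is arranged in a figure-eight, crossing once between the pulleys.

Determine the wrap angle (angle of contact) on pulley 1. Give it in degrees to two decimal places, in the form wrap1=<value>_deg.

crossed belt: β = asin((r1+r2)/C) = asin(23/92) = 14.4775°
wrap1 = wrap2 = π + 2β = 208.9550°

wrap1=208.96_deg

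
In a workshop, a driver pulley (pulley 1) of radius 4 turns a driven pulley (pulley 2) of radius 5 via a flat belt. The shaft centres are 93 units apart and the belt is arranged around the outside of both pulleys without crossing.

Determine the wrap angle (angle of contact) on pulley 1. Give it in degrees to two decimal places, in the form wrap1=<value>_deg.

open belt: β = asin((r2−r1)/C) = asin(1/93) = 0.6161°
wrap1 = π − 2β = 178.7678°
wrap2 = π + 2β = 181.2322°

wrap1=178.77_deg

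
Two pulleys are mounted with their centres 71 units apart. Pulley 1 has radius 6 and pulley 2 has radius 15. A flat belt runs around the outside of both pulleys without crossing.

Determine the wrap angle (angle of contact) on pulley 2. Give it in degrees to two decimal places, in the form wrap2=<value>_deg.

wrap2=194.56_deg

open belt: β = asin((r2−r1)/C) = asin(9/71) = 7.2824°
wrap1 = π − 2β = 165.4351°
wrap2 = π + 2β = 194.5649°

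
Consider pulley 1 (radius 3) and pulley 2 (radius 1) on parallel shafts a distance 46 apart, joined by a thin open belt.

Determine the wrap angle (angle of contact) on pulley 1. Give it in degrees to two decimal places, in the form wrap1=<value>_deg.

open belt: β = asin((r2−r1)/C) = asin(-2/46) = -2.4919°
wrap1 = π − 2β = 184.9838°
wrap2 = π + 2β = 175.0162°

wrap1=184.98_deg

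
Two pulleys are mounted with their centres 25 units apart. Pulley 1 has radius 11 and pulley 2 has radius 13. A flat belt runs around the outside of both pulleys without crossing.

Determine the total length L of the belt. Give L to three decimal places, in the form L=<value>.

L=125.558

open belt: β = asin((r2−r1)/C) = asin(2/25) = 4.5886°
wrap1 = π − 2β = 170.8229°
wrap2 = π + 2β = 189.1771°
tangent length = C·cosβ = 24.9199
L = r1·wrap1 + r2·wrap2 + 2·C·cosβ = 11·2.9814 + 13·3.3018 + 2·24.9199 = 125.5583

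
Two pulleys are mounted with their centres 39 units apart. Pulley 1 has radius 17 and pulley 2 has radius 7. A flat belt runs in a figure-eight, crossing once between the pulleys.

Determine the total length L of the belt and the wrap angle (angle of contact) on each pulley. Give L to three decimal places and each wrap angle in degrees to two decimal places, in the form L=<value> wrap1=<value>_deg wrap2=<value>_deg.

L=168.698 wrap1=255.96_deg wrap2=255.96_deg

crossed belt: β = asin((r1+r2)/C) = asin(24/39) = 37.9799°
wrap1 = wrap2 = π + 2β = 255.9597°
tangent length = C·cosβ = 30.7409
L = (r1+r2)·wrap + 2·C·cosβ = 24·4.4673 + 2·30.7409 = 168.6979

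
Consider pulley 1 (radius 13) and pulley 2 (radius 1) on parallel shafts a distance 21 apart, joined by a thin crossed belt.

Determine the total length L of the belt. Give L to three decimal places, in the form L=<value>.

L=95.720

crossed belt: β = asin((r1+r2)/C) = asin(14/21) = 41.8103°
wrap1 = wrap2 = π + 2β = 263.6206°
tangent length = C·cosβ = 15.6525
L = (r1+r2)·wrap + 2·C·cosβ = 14·4.6010 + 2·15.6525 = 95.7196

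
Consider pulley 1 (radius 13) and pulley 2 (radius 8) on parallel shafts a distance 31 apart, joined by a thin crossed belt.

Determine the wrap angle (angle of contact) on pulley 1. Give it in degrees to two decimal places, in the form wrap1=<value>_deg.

crossed belt: β = asin((r1+r2)/C) = asin(21/31) = 42.6423°
wrap1 = wrap2 = π + 2β = 265.2846°

wrap1=265.28_deg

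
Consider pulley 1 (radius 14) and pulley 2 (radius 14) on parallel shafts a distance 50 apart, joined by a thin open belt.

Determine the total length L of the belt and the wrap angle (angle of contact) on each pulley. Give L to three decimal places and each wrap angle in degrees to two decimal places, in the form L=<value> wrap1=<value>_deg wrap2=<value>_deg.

open belt: β = asin((r2−r1)/C) = asin(0/50) = 0.0000°
wrap1 = π − 2β = 180.0000°
wrap2 = π + 2β = 180.0000°
tangent length = C·cosβ = 50.0000
L = r1·wrap1 + r2·wrap2 + 2·C·cosβ = 14·3.1416 + 14·3.1416 + 2·50.0000 = 187.9646

L=187.965 wrap1=180.00_deg wrap2=180.00_deg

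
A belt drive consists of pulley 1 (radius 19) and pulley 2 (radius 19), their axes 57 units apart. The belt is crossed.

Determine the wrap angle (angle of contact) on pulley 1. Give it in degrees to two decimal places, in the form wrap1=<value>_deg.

crossed belt: β = asin((r1+r2)/C) = asin(38/57) = 41.8103°
wrap1 = wrap2 = π + 2β = 263.6206°

wrap1=263.62_deg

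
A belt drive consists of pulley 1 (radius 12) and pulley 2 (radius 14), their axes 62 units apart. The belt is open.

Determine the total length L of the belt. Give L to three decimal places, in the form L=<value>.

L=205.746

open belt: β = asin((r2−r1)/C) = asin(2/62) = 1.8486°
wrap1 = π − 2β = 176.3029°
wrap2 = π + 2β = 183.6971°
tangent length = C·cosβ = 61.9677
L = r1·wrap1 + r2·wrap2 + 2·C·cosβ = 12·3.0771 + 14·3.2061 + 2·61.9677 = 205.7459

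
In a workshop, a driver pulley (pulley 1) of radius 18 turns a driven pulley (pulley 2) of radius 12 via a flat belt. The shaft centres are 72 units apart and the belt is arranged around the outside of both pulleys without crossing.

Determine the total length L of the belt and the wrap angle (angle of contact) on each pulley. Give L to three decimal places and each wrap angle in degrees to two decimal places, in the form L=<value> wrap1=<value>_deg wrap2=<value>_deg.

open belt: β = asin((r2−r1)/C) = asin(-6/72) = -4.7802°
wrap1 = π − 2β = 189.5604°
wrap2 = π + 2β = 170.4396°
tangent length = C·cosβ = 71.7496
L = r1·wrap1 + r2·wrap2 + 2·C·cosβ = 18·3.3085 + 12·2.9747 + 2·71.7496 = 238.7481

L=238.748 wrap1=189.56_deg wrap2=170.44_deg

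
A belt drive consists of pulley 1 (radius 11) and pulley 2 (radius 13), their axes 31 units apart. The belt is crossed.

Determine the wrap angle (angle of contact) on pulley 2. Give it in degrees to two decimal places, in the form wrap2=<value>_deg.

crossed belt: β = asin((r1+r2)/C) = asin(24/31) = 50.7320°
wrap1 = wrap2 = π + 2β = 281.4639°

wrap2=281.46_deg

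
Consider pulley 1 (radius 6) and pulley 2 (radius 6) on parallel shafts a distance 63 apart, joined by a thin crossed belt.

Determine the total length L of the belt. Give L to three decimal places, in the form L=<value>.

L=165.992

crossed belt: β = asin((r1+r2)/C) = asin(12/63) = 10.9806°
wrap1 = wrap2 = π + 2β = 201.9612°
tangent length = C·cosβ = 61.8466
L = (r1+r2)·wrap + 2·C·cosβ = 12·3.5249 + 2·61.8466 = 165.9918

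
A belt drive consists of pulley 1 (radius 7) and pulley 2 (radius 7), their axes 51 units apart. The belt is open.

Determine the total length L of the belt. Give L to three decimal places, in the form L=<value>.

L=145.982

open belt: β = asin((r2−r1)/C) = asin(0/51) = 0.0000°
wrap1 = π − 2β = 180.0000°
wrap2 = π + 2β = 180.0000°
tangent length = C·cosβ = 51.0000
L = r1·wrap1 + r2·wrap2 + 2·C·cosβ = 7·3.1416 + 7·3.1416 + 2·51.0000 = 145.9823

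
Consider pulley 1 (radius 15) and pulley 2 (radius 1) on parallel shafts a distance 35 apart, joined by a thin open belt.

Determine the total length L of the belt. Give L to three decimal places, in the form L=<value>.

L=125.944

open belt: β = asin((r2−r1)/C) = asin(-14/35) = -23.5782°
wrap1 = π − 2β = 227.1564°
wrap2 = π + 2β = 132.8436°
tangent length = C·cosβ = 32.0780
L = r1·wrap1 + r2·wrap2 + 2·C·cosβ = 15·3.9646 + 1·2.3186 + 2·32.0780 = 125.9440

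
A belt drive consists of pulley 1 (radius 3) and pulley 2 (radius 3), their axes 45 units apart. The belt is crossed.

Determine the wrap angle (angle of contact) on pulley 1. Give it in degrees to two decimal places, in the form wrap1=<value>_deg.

crossed belt: β = asin((r1+r2)/C) = asin(6/45) = 7.6623°
wrap1 = wrap2 = π + 2β = 195.3245°

wrap1=195.32_deg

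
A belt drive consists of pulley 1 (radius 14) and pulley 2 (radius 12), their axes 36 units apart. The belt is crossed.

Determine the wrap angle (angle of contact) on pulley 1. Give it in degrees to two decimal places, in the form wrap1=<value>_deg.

wrap1=272.48_deg

crossed belt: β = asin((r1+r2)/C) = asin(26/36) = 46.2383°
wrap1 = wrap2 = π + 2β = 272.4765°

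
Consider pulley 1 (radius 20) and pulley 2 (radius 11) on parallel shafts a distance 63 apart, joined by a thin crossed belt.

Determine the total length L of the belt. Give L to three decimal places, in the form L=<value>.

crossed belt: β = asin((r1+r2)/C) = asin(31/63) = 29.4763°
wrap1 = wrap2 = π + 2β = 238.9526°
tangent length = C·cosβ = 54.8452
L = (r1+r2)·wrap + 2·C·cosβ = 31·4.1705 + 2·54.8452 = 238.9763

L=238.976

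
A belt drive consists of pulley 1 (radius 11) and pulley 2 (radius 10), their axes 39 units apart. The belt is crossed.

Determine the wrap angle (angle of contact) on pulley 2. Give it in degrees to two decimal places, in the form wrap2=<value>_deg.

wrap2=245.16_deg

crossed belt: β = asin((r1+r2)/C) = asin(21/39) = 32.5790°
wrap1 = wrap2 = π + 2β = 245.1579°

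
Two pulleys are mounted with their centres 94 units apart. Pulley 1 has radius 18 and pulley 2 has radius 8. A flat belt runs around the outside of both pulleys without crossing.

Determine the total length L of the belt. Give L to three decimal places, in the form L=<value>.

open belt: β = asin((r2−r1)/C) = asin(-10/94) = -6.1069°
wrap1 = π − 2β = 192.2137°
wrap2 = π + 2β = 167.7863°
tangent length = C·cosβ = 93.4666
L = r1·wrap1 + r2·wrap2 + 2·C·cosβ = 18·3.3548 + 8·2.9284 + 2·93.4666 = 270.7462

L=270.746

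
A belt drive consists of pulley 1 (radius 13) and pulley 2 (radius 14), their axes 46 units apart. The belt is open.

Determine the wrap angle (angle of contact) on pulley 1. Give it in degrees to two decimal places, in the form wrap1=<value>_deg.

open belt: β = asin((r2−r1)/C) = asin(1/46) = 1.2457°
wrap1 = π − 2β = 177.5087°
wrap2 = π + 2β = 182.4913°

wrap1=177.51_deg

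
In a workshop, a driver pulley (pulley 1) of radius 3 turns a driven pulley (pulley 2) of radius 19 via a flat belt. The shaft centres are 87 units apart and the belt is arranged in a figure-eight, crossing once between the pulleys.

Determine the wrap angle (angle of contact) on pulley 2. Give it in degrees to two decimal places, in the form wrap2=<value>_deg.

wrap2=209.30_deg

crossed belt: β = asin((r1+r2)/C) = asin(22/87) = 14.6476°
wrap1 = wrap2 = π + 2β = 209.2952°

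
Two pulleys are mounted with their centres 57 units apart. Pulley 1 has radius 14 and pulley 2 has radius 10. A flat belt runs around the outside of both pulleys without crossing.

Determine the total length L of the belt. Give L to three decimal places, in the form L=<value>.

L=189.679

open belt: β = asin((r2−r1)/C) = asin(-4/57) = -4.0241°
wrap1 = π − 2β = 188.0481°
wrap2 = π + 2β = 171.9519°
tangent length = C·cosβ = 56.8595
L = r1·wrap1 + r2·wrap2 + 2·C·cosβ = 14·3.2821 + 10·3.0011 + 2·56.8595 = 189.6790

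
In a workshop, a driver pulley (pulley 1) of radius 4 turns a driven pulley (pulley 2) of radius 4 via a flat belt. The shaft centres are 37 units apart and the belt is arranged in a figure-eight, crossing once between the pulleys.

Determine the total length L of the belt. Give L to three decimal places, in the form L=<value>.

L=100.869

crossed belt: β = asin((r1+r2)/C) = asin(8/37) = 12.4869°
wrap1 = wrap2 = π + 2β = 204.9738°
tangent length = C·cosβ = 36.1248
L = (r1+r2)·wrap + 2·C·cosβ = 8·3.5775 + 2·36.1248 = 100.8693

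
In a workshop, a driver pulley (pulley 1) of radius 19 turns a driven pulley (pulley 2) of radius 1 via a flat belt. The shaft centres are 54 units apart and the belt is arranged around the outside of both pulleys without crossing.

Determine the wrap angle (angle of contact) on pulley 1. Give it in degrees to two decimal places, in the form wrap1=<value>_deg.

wrap1=218.94_deg

open belt: β = asin((r2−r1)/C) = asin(-18/54) = -19.4712°
wrap1 = π − 2β = 218.9424°
wrap2 = π + 2β = 141.0576°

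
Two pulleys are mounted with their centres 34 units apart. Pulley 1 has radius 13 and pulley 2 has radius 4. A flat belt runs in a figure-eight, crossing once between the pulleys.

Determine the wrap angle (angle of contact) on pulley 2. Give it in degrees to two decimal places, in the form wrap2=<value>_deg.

wrap2=240.00_deg

crossed belt: β = asin((r1+r2)/C) = asin(17/34) = 30.0000°
wrap1 = wrap2 = π + 2β = 240.0000°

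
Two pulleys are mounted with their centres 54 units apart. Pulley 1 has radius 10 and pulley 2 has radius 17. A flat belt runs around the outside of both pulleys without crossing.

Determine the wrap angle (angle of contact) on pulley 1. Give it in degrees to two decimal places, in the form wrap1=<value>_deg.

open belt: β = asin((r2−r1)/C) = asin(7/54) = 7.4482°
wrap1 = π − 2β = 165.1036°
wrap2 = π + 2β = 194.8964°

wrap1=165.10_deg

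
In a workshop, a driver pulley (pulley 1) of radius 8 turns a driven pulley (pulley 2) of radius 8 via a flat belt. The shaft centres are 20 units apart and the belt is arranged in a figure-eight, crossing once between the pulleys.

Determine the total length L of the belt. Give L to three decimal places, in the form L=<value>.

L=103.939

crossed belt: β = asin((r1+r2)/C) = asin(16/20) = 53.1301°
wrap1 = wrap2 = π + 2β = 286.2602°
tangent length = C·cosβ = 12.0000
L = (r1+r2)·wrap + 2·C·cosβ = 16·4.9962 + 2·12.0000 = 103.9389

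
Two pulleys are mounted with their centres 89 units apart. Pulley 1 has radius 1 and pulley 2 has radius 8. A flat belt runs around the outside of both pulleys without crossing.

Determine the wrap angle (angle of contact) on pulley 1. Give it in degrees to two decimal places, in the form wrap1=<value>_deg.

open belt: β = asin((r2−r1)/C) = asin(7/89) = 4.5111°
wrap1 = π − 2β = 170.9779°
wrap2 = π + 2β = 189.0221°

wrap1=170.98_deg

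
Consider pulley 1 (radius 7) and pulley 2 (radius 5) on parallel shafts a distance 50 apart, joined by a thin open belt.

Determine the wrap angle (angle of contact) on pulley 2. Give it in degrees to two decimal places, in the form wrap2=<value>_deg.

open belt: β = asin((r2−r1)/C) = asin(-2/50) = -2.2924°
wrap1 = π − 2β = 184.5849°
wrap2 = π + 2β = 175.4151°

wrap2=175.42_deg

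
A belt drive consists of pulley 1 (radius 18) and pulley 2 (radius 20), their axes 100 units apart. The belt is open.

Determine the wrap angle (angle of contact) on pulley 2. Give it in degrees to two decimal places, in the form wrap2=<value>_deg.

wrap2=182.29_deg

open belt: β = asin((r2−r1)/C) = asin(2/100) = 1.1460°
wrap1 = π − 2β = 177.7080°
wrap2 = π + 2β = 182.2920°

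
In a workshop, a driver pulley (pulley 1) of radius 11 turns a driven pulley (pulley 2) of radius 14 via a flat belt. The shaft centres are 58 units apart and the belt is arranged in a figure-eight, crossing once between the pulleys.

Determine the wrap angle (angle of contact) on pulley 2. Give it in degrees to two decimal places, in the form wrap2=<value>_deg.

wrap2=231.07_deg

crossed belt: β = asin((r1+r2)/C) = asin(25/58) = 25.5332°
wrap1 = wrap2 = π + 2β = 231.0665°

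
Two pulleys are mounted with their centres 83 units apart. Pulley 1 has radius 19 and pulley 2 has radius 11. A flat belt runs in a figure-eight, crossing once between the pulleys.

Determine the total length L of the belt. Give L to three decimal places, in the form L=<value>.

L=271.214

crossed belt: β = asin((r1+r2)/C) = asin(30/83) = 21.1890°
wrap1 = wrap2 = π + 2β = 222.3780°
tangent length = C·cosβ = 77.3886
L = (r1+r2)·wrap + 2·C·cosβ = 30·3.8812 + 2·77.3886 = 271.2141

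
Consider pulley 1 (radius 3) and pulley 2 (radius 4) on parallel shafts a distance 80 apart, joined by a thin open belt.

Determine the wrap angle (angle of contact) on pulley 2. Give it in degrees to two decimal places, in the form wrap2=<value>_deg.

wrap2=181.43_deg

open belt: β = asin((r2−r1)/C) = asin(1/80) = 0.7162°
wrap1 = π − 2β = 178.5676°
wrap2 = π + 2β = 181.4324°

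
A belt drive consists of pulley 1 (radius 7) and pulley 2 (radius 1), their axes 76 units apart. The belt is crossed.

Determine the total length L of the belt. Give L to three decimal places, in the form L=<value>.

L=177.976

crossed belt: β = asin((r1+r2)/C) = asin(8/76) = 6.0423°
wrap1 = wrap2 = π + 2β = 192.0847°
tangent length = C·cosβ = 75.5778
L = (r1+r2)·wrap + 2·C·cosβ = 8·3.3525 + 2·75.5778 = 177.9756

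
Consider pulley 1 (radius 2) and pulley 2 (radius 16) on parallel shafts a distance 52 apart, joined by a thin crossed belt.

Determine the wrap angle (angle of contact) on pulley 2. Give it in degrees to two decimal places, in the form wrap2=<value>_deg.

wrap2=220.50_deg

crossed belt: β = asin((r1+r2)/C) = asin(18/52) = 20.2522°
wrap1 = wrap2 = π + 2β = 220.5045°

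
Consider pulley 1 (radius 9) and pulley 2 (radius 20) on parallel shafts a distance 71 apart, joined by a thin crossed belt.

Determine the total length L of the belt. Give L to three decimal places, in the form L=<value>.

crossed belt: β = asin((r1+r2)/C) = asin(29/71) = 24.1075°
wrap1 = wrap2 = π + 2β = 228.2151°
tangent length = C·cosβ = 64.8074
L = (r1+r2)·wrap + 2·C·cosβ = 29·3.9831 + 2·64.8074 = 245.1249

L=245.125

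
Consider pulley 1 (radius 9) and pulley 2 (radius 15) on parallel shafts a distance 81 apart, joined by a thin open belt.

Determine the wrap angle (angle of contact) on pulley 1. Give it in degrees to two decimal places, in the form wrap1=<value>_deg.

open belt: β = asin((r2−r1)/C) = asin(6/81) = 4.2480°
wrap1 = π − 2β = 171.5040°
wrap2 = π + 2β = 188.4960°

wrap1=171.50_deg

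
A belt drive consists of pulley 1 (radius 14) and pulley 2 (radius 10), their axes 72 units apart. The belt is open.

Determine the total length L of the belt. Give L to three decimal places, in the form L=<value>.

L=219.621

open belt: β = asin((r2−r1)/C) = asin(-4/72) = -3.1847°
wrap1 = π − 2β = 186.3695°
wrap2 = π + 2β = 173.6305°
tangent length = C·cosβ = 71.8888
L = r1·wrap1 + r2·wrap2 + 2·C·cosβ = 14·3.2528 + 10·3.0304 + 2·71.8888 = 219.6205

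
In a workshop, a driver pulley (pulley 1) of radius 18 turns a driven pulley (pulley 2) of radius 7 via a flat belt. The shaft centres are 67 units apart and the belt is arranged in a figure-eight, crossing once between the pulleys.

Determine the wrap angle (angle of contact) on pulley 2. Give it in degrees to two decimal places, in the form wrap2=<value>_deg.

wrap2=223.82_deg

crossed belt: β = asin((r1+r2)/C) = asin(25/67) = 21.9090°
wrap1 = wrap2 = π + 2β = 223.8181°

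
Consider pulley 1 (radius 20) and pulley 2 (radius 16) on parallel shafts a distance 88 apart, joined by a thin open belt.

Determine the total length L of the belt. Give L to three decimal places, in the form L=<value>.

L=289.279

open belt: β = asin((r2−r1)/C) = asin(-4/88) = -2.6053°
wrap1 = π − 2β = 185.2105°
wrap2 = π + 2β = 174.7895°
tangent length = C·cosβ = 87.9090
L = r1·wrap1 + r2·wrap2 + 2·C·cosβ = 20·3.2325 + 16·3.0507 + 2·87.9090 = 289.2792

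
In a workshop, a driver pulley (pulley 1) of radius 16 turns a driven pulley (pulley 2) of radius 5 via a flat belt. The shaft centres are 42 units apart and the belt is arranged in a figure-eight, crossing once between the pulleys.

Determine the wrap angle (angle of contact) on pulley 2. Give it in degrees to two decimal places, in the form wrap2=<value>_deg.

wrap2=240.00_deg

crossed belt: β = asin((r1+r2)/C) = asin(21/42) = 30.0000°
wrap1 = wrap2 = π + 2β = 240.0000°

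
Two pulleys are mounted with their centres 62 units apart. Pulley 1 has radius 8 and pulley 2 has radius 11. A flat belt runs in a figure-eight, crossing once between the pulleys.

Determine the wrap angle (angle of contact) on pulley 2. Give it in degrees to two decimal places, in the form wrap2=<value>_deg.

wrap2=215.69_deg

crossed belt: β = asin((r1+r2)/C) = asin(19/62) = 17.8455°
wrap1 = wrap2 = π + 2β = 215.6910°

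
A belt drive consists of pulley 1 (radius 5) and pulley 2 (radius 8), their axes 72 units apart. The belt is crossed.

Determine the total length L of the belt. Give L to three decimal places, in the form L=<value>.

L=187.194

crossed belt: β = asin((r1+r2)/C) = asin(13/72) = 10.4021°
wrap1 = wrap2 = π + 2β = 200.8042°
tangent length = C·cosβ = 70.8167
L = (r1+r2)·wrap + 2·C·cosβ = 13·3.5047 + 2·70.8167 = 187.1944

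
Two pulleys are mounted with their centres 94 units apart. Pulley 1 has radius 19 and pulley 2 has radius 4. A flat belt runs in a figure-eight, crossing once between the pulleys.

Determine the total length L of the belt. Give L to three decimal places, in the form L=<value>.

crossed belt: β = asin((r1+r2)/C) = asin(23/94) = 14.1630°
wrap1 = wrap2 = π + 2β = 208.3259°
tangent length = C·cosβ = 91.1427
L = (r1+r2)·wrap + 2·C·cosβ = 23·3.6360 + 2·91.1427 = 265.9129

L=265.913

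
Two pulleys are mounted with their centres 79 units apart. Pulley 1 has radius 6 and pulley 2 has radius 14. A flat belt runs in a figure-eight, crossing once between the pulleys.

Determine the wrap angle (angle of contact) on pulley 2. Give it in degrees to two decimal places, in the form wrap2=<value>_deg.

crossed belt: β = asin((r1+r2)/C) = asin(20/79) = 14.6649°
wrap1 = wrap2 = π + 2β = 209.3297°

wrap2=209.33_deg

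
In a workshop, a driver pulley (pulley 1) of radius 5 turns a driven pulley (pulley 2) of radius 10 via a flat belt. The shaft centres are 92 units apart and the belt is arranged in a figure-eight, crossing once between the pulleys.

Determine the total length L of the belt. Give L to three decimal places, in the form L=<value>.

crossed belt: β = asin((r1+r2)/C) = asin(15/92) = 9.3836°
wrap1 = wrap2 = π + 2β = 198.7672°
tangent length = C·cosβ = 90.7689
L = (r1+r2)·wrap + 2·C·cosβ = 15·3.4691 + 2·90.7689 = 233.5750

L=233.575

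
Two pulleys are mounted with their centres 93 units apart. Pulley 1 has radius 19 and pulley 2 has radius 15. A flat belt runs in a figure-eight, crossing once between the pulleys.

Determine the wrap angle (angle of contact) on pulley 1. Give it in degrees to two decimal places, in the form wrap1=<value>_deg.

wrap1=222.89_deg

crossed belt: β = asin((r1+r2)/C) = asin(34/93) = 21.4440°
wrap1 = wrap2 = π + 2β = 222.8880°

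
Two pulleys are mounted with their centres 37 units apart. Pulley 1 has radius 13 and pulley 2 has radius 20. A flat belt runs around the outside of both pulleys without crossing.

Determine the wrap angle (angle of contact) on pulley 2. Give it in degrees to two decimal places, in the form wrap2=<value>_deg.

open belt: β = asin((r2−r1)/C) = asin(7/37) = 10.9055°
wrap1 = π − 2β = 158.1891°
wrap2 = π + 2β = 201.8109°

wrap2=201.81_deg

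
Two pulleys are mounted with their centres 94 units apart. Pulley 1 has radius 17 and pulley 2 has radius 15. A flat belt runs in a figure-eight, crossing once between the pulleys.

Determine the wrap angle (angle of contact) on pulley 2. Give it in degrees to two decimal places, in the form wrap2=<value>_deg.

crossed belt: β = asin((r1+r2)/C) = asin(32/94) = 19.9028°
wrap1 = wrap2 = π + 2β = 219.8056°

wrap2=219.81_deg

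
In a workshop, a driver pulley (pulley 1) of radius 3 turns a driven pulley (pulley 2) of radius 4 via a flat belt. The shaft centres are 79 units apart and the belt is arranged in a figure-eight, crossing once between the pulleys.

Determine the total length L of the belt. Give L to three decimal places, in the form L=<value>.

L=180.612

crossed belt: β = asin((r1+r2)/C) = asin(7/79) = 5.0835°
wrap1 = wrap2 = π + 2β = 190.1670°
tangent length = C·cosβ = 78.6893
L = (r1+r2)·wrap + 2·C·cosβ = 7·3.3190 + 2·78.6893 = 180.6118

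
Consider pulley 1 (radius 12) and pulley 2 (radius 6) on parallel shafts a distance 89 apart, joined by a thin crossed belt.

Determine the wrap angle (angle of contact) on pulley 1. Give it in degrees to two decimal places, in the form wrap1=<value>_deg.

wrap1=203.34_deg

crossed belt: β = asin((r1+r2)/C) = asin(18/89) = 11.6684°
wrap1 = wrap2 = π + 2β = 203.3368°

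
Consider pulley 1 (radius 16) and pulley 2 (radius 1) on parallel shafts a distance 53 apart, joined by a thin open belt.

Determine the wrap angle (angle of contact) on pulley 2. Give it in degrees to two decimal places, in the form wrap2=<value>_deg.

wrap2=147.12_deg

open belt: β = asin((r2−r1)/C) = asin(-15/53) = -16.4405°
wrap1 = π − 2β = 212.8809°
wrap2 = π + 2β = 147.1191°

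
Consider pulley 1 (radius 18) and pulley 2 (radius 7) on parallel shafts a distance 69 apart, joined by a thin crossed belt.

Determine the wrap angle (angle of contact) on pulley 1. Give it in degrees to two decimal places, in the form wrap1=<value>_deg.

crossed belt: β = asin((r1+r2)/C) = asin(25/69) = 21.2427°
wrap1 = wrap2 = π + 2β = 222.4853°

wrap1=222.49_deg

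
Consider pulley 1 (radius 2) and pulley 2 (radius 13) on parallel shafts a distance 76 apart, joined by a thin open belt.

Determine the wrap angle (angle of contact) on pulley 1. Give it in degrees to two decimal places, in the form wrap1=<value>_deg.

wrap1=163.36_deg

open belt: β = asin((r2−r1)/C) = asin(11/76) = 8.3220°
wrap1 = π − 2β = 163.3559°
wrap2 = π + 2β = 196.6441°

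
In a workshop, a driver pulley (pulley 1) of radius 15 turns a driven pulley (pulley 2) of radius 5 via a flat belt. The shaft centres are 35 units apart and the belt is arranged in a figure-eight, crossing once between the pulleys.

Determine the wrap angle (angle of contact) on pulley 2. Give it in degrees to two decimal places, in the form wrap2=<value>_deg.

wrap2=249.70_deg

crossed belt: β = asin((r1+r2)/C) = asin(20/35) = 34.8499°
wrap1 = wrap2 = π + 2β = 249.6998°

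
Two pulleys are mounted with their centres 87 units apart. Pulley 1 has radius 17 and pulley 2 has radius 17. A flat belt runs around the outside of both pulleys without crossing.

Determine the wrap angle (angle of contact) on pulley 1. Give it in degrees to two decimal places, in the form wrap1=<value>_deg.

open belt: β = asin((r2−r1)/C) = asin(0/87) = 0.0000°
wrap1 = π − 2β = 180.0000°
wrap2 = π + 2β = 180.0000°

wrap1=180.00_deg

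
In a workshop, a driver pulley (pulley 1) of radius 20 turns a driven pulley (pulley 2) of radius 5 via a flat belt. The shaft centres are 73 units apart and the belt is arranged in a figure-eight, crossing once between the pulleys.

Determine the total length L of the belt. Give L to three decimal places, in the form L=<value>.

crossed belt: β = asin((r1+r2)/C) = asin(25/73) = 20.0272°
wrap1 = wrap2 = π + 2β = 220.0543°
tangent length = C·cosβ = 68.5857
L = (r1+r2)·wrap + 2·C·cosβ = 25·3.8407 + 2·68.5857 = 233.1882

L=233.188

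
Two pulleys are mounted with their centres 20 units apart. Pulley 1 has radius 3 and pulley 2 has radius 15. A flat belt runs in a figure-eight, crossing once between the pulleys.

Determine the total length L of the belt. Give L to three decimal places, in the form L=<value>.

crossed belt: β = asin((r1+r2)/C) = asin(18/20) = 64.1581°
wrap1 = wrap2 = π + 2β = 308.3161°
tangent length = C·cosβ = 8.7178
L = (r1+r2)·wrap + 2·C·cosβ = 18·5.3811 + 2·8.7178 = 114.2960

L=114.296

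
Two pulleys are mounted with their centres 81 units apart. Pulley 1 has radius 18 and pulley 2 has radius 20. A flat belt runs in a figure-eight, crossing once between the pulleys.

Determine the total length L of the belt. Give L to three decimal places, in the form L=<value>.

crossed belt: β = asin((r1+r2)/C) = asin(38/81) = 27.9782°
wrap1 = wrap2 = π + 2β = 235.9564°
tangent length = C·cosβ = 71.5332
L = (r1+r2)·wrap + 2·C·cosβ = 38·4.1182 + 2·71.5332 = 299.5586

L=299.559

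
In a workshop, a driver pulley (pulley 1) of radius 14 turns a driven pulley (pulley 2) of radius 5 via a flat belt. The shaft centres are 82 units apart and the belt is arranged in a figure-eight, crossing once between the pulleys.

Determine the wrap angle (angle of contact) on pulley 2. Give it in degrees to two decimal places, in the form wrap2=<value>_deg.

crossed belt: β = asin((r1+r2)/C) = asin(19/82) = 13.3976°
wrap1 = wrap2 = π + 2β = 206.7952°

wrap2=206.80_deg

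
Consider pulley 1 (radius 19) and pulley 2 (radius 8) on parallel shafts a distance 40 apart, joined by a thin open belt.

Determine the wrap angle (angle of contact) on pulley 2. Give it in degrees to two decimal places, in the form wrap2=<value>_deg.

open belt: β = asin((r2−r1)/C) = asin(-11/40) = -15.9620°
wrap1 = π − 2β = 211.9240°
wrap2 = π + 2β = 148.0760°

wrap2=148.08_deg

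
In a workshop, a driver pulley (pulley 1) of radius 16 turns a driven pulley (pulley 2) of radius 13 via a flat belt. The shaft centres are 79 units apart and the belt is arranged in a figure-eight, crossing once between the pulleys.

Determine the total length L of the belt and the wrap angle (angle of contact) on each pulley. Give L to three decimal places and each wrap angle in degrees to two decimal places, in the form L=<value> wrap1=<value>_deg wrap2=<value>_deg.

crossed belt: β = asin((r1+r2)/C) = asin(29/79) = 21.5362°
wrap1 = wrap2 = π + 2β = 223.0724°
tangent length = C·cosβ = 73.4847
L = (r1+r2)·wrap + 2·C·cosβ = 29·3.8933 + 2·73.4847 = 259.8764

L=259.876 wrap1=223.07_deg wrap2=223.07_deg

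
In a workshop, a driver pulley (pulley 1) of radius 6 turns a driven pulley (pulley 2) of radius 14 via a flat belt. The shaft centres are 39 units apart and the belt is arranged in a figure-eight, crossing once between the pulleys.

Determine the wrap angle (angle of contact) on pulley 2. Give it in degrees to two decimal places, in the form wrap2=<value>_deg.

crossed belt: β = asin((r1+r2)/C) = asin(20/39) = 30.8519°
wrap1 = wrap2 = π + 2β = 241.7038°

wrap2=241.70_deg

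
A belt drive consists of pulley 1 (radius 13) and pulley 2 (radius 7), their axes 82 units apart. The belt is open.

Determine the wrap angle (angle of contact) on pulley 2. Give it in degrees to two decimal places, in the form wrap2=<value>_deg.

wrap2=171.61_deg

open belt: β = asin((r2−r1)/C) = asin(-6/82) = -4.1961°
wrap1 = π − 2β = 188.3922°
wrap2 = π + 2β = 171.6078°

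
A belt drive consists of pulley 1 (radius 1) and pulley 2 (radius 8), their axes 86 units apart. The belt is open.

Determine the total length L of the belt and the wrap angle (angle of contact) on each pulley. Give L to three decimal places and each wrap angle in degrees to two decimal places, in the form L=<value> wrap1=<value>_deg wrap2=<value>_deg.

open belt: β = asin((r2−r1)/C) = asin(7/86) = 4.6688°
wrap1 = π − 2β = 170.6625°
wrap2 = π + 2β = 189.3375°
tangent length = C·cosβ = 85.7146
L = r1·wrap1 + r2·wrap2 + 2·C·cosβ = 1·2.9786 + 8·3.3046 + 2·85.7146 = 200.8444

L=200.844 wrap1=170.66_deg wrap2=189.34_deg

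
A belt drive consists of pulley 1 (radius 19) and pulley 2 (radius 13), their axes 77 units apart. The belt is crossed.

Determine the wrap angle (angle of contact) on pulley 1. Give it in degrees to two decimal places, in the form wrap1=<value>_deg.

wrap1=229.11_deg

crossed belt: β = asin((r1+r2)/C) = asin(32/77) = 24.5561°
wrap1 = wrap2 = π + 2β = 229.1123°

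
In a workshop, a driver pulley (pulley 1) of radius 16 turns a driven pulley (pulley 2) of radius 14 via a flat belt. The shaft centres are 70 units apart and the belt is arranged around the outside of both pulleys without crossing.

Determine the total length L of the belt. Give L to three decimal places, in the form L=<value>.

open belt: β = asin((r2−r1)/C) = asin(-2/70) = -1.6372°
wrap1 = π − 2β = 183.2745°
wrap2 = π + 2β = 176.7255°
tangent length = C·cosβ = 69.9714
L = r1·wrap1 + r2·wrap2 + 2·C·cosβ = 16·3.1987 + 14·3.0844 + 2·69.9714 = 234.3049

L=234.305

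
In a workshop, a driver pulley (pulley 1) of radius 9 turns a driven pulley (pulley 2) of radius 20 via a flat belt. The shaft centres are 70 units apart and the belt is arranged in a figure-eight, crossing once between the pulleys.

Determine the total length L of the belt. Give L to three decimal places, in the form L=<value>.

crossed belt: β = asin((r1+r2)/C) = asin(29/70) = 24.4743°
wrap1 = wrap2 = π + 2β = 228.9487°
tangent length = C·cosβ = 63.7103
L = (r1+r2)·wrap + 2·C·cosβ = 29·3.9959 + 2·63.7103 = 243.3019

L=243.302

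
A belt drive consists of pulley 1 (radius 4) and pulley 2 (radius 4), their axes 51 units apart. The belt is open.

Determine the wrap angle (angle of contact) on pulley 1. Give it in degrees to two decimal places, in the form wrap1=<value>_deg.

open belt: β = asin((r2−r1)/C) = asin(0/51) = 0.0000°
wrap1 = π − 2β = 180.0000°
wrap2 = π + 2β = 180.0000°

wrap1=180.00_deg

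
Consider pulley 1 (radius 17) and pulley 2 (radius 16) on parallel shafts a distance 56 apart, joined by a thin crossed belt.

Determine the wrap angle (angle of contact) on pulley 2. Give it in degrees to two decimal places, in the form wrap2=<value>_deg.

wrap2=252.21_deg

crossed belt: β = asin((r1+r2)/C) = asin(33/56) = 36.1063°
wrap1 = wrap2 = π + 2β = 252.2127°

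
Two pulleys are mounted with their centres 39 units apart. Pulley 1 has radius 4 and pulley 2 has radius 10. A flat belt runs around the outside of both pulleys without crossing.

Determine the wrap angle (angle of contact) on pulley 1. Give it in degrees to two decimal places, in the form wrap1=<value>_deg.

wrap1=162.30_deg

open belt: β = asin((r2−r1)/C) = asin(6/39) = 8.8499°
wrap1 = π − 2β = 162.3002°
wrap2 = π + 2β = 197.6998°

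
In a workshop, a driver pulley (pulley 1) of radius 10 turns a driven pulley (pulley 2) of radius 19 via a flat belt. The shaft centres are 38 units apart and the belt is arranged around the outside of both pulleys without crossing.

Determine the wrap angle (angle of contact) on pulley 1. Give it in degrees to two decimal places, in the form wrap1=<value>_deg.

open belt: β = asin((r2−r1)/C) = asin(9/38) = 13.7002°
wrap1 = π − 2β = 152.5995°
wrap2 = π + 2β = 207.4005°

wrap1=152.60_deg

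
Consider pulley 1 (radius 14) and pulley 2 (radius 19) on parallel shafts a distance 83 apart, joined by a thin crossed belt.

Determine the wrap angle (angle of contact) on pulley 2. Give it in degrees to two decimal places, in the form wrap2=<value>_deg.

wrap2=226.86_deg

crossed belt: β = asin((r1+r2)/C) = asin(33/83) = 23.4276°
wrap1 = wrap2 = π + 2β = 226.8553°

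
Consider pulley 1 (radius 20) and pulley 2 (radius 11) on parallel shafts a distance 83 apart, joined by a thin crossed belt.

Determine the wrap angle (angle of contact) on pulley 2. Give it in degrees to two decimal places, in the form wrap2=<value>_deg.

crossed belt: β = asin((r1+r2)/C) = asin(31/83) = 21.9313°
wrap1 = wrap2 = π + 2β = 223.8625°

wrap2=223.86_deg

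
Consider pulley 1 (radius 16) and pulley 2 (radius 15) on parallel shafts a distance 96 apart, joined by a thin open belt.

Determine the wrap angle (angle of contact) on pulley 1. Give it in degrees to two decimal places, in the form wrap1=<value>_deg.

open belt: β = asin((r2−r1)/C) = asin(-1/96) = -0.5968°
wrap1 = π − 2β = 181.1937°
wrap2 = π + 2β = 178.8063°

wrap1=181.19_deg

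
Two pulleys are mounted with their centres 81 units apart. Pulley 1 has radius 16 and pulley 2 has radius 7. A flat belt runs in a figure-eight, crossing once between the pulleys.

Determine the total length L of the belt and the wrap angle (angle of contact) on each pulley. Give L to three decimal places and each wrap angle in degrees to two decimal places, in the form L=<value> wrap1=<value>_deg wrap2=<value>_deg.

L=240.832 wrap1=212.99_deg wrap2=212.99_deg

crossed belt: β = asin((r1+r2)/C) = asin(23/81) = 16.4961°
wrap1 = wrap2 = π + 2β = 212.9923°
tangent length = C·cosβ = 77.6660
L = (r1+r2)·wrap + 2·C·cosβ = 23·3.7174 + 2·77.6660 = 240.8325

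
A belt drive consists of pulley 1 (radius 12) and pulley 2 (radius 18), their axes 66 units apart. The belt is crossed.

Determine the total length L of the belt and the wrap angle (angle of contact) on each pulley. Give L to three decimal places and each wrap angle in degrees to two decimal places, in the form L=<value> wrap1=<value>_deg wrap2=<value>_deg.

crossed belt: β = asin((r1+r2)/C) = asin(30/66) = 27.0357°
wrap1 = wrap2 = π + 2β = 234.0714°
tangent length = C·cosβ = 58.7878
L = (r1+r2)·wrap + 2·C·cosβ = 30·4.0853 + 2·58.7878 = 240.1350

L=240.135 wrap1=234.07_deg wrap2=234.07_deg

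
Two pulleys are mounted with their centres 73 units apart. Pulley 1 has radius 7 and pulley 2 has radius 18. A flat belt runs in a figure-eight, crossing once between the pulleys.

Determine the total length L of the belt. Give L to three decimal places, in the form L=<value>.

L=233.188

crossed belt: β = asin((r1+r2)/C) = asin(25/73) = 20.0272°
wrap1 = wrap2 = π + 2β = 220.0543°
tangent length = C·cosβ = 68.5857
L = (r1+r2)·wrap + 2·C·cosβ = 25·3.8407 + 2·68.5857 = 233.1882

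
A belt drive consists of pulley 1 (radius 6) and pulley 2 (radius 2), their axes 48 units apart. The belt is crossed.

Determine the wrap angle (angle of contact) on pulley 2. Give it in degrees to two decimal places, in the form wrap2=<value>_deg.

wrap2=199.19_deg

crossed belt: β = asin((r1+r2)/C) = asin(8/48) = 9.5941°
wrap1 = wrap2 = π + 2β = 199.1881°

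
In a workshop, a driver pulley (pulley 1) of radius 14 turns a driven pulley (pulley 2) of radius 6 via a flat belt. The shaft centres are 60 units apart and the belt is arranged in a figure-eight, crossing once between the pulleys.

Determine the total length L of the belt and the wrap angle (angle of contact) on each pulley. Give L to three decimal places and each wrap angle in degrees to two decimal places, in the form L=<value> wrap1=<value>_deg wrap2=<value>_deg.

crossed belt: β = asin((r1+r2)/C) = asin(20/60) = 19.4712°
wrap1 = wrap2 = π + 2β = 218.9424°
tangent length = C·cosβ = 56.5685
L = (r1+r2)·wrap + 2·C·cosβ = 20·3.8213 + 2·56.5685 = 189.5624

L=189.562 wrap1=218.94_deg wrap2=218.94_deg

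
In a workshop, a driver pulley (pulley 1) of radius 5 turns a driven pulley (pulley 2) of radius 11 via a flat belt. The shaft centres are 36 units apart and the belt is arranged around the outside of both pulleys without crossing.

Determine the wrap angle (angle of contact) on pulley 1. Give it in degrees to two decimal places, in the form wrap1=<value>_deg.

wrap1=160.81_deg

open belt: β = asin((r2−r1)/C) = asin(6/36) = 9.5941°
wrap1 = π − 2β = 160.8119°
wrap2 = π + 2β = 199.1881°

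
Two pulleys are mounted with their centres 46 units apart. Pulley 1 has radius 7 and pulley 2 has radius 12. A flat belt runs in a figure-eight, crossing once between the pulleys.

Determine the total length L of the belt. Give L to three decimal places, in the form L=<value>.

crossed belt: β = asin((r1+r2)/C) = asin(19/46) = 24.3962°
wrap1 = wrap2 = π + 2β = 228.7923°
tangent length = C·cosβ = 41.8927
L = (r1+r2)·wrap + 2·C·cosβ = 19·3.9932 + 2·41.8927 = 159.6559

L=159.656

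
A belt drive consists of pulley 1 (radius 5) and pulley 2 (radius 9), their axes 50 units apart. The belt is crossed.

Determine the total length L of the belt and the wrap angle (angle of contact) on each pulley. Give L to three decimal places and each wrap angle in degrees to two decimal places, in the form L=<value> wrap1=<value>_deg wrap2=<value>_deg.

L=147.929 wrap1=212.52_deg wrap2=212.52_deg

crossed belt: β = asin((r1+r2)/C) = asin(14/50) = 16.2602°
wrap1 = wrap2 = π + 2β = 212.5204°
tangent length = C·cosβ = 48.0000
L = (r1+r2)·wrap + 2·C·cosβ = 14·3.7092 + 2·48.0000 = 147.9285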